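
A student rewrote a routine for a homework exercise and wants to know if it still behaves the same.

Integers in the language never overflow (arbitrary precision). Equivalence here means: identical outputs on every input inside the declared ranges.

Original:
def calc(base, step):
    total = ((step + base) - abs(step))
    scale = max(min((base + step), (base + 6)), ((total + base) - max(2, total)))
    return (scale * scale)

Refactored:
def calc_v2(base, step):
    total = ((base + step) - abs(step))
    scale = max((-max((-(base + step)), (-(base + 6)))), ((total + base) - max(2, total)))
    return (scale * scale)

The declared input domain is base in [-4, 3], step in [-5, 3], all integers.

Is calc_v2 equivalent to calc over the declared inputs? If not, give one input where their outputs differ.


Behavior is preserved: although min/max/abs usage differs, the outputs never diverge.
Tracing base=1, step=-2: calc: total becomes -3; next scale becomes -1; next final value 1 | calc_v2: total becomes -3; next scale becomes -1; next final value 1 — matching result 1.
Sweeping the whole domain (72 inputs) finds no disagreement.
verdict: equivalent


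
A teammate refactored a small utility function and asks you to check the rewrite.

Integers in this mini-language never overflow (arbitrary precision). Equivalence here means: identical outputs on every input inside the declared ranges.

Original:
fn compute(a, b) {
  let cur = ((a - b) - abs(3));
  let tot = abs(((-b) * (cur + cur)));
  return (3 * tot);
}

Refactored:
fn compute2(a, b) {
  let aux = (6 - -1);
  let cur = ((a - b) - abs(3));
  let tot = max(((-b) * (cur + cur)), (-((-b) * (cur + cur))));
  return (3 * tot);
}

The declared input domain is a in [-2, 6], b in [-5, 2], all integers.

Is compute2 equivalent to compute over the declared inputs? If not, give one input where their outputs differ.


A substantive addition is an assignment to `aux` whose value nothing reads; no result depends on it.
Tracing a=6, b=-5: compute: cur=8, then tot=80, then returns 240 | compute2: aux=7, then cur=8, then tot=80, then returns 240 — matching result 240.
Checked all 72 inputs in the declared domain: the outputs agree on every one.
verdict: equivalent


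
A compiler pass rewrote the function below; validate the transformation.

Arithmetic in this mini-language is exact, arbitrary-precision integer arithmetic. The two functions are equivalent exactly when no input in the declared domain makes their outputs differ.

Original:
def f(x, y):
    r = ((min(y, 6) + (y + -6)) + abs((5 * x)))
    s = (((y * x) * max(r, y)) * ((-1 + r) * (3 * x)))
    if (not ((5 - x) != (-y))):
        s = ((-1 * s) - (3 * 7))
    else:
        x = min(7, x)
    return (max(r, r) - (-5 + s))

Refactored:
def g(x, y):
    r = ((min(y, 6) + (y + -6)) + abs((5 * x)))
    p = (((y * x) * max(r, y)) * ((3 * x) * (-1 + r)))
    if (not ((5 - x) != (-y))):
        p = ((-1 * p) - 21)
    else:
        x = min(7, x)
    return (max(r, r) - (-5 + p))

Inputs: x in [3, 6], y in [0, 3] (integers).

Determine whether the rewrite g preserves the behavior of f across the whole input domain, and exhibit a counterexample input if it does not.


Reading the diff, among the changes: local variable names differ, and constant usage differs, and arithmetic usage differs.
One worked example (x=6, y=3) — f: r becomes 30; next s becomes 281880; next (not ((5 - x) != (-y))) evaluates to false; next x becomes 6; next final value -281845; g: r becomes 30; next p becomes 281880; next (not ((5 - x) != (-y))) evaluates to false; next x becomes 6; next final value -281845; agreement on -281845.
Checked all 16 inputs in the declared domain: the outputs agree on every one.
verdict: equivalent


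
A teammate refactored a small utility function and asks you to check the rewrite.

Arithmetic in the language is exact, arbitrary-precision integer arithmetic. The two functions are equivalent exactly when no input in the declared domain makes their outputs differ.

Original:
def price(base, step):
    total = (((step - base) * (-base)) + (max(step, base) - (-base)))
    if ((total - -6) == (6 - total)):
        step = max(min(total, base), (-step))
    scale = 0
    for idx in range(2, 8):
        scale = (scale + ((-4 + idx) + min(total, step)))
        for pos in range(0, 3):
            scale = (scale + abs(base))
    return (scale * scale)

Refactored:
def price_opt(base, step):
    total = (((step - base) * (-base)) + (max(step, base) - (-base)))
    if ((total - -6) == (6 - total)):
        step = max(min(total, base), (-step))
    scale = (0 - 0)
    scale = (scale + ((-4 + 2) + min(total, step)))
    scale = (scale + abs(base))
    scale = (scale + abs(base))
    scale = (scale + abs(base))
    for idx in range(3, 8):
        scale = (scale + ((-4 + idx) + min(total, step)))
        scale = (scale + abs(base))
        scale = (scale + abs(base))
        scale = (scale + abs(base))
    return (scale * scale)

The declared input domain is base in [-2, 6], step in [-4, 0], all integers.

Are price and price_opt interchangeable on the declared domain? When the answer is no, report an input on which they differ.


This is a faithful refactor — min/max/abs usage differs, and loop structure differs, and local variable names differ, and arithmetic usage differs, and constant usage differs, and statement counts differ, but the computed results match everywhere.
One worked example (base=-2, step=-4) — price: total becomes -8; next ((total - -6) == (6 - total)) evaluates to false; next scale becomes 0; next at idx=2:; next scale becomes -10; next at pos=0:; next scale becomes -8; next at pos=1:; next scale becomes -6; next at pos=2:; next scale becomes -4; next at idx=3:; next scale becomes -13; next at pos=0:; next scale becomes -11; next at pos=1:; next scale becomes -9; next at pos=2:; next scale becomes -7; next at idx=4:; next scale becomes -15; next at pos=0:; next scale becomes -13; next at pos=1:; next scale becomes -11; next at pos=2:; next scale becomes -9; next at idx=5:; next scale becomes -16; next at pos=0:; next scale becomes -14; next at pos=1:; next scale becomes -12; next at pos=2:; next scale becomes -10; next at idx=6:; next scale becomes -16; next at pos=0:; next scale becomes -14; next at pos=1:; next scale becomes -12; next at pos=2:; next scale becomes -10; next at idx=7:; next scale becomes -15; next at pos=0:; next scale becomes -13; next at pos=1:; next scale becomes -11; next at pos=2:; next scale becomes -9; next final value 81; price_opt: total becomes -8; next ((total - -6) == (6 - total)) evaluates to false; next scale becomes 0; next scale becomes -10; next scale becomes -8; next scale becomes -6; next scale becomes -4; next at idx=3:; next scale becomes -13; next scale becomes -11; next scale becomes -9; next scale becomes -7; next at idx=4:; next scale becomes -15; next scale becomes -13; next scale becomes -11; next scale becomes -9; next at idx=5:; next scale becomes -16; next scale becomes -14; next scale becomes -12; next scale becomes -10; next at idx=6:; next scale becomes -16; next scale becomes -14; next scale becomes -12; next scale becomes -10; next at idx=7:; next scale becomes -15; next scale becomes -13; next scale becomes -11; next scale becomes -9; next final value 81; agreement on 81.
Across all 45 domain points the two functions coincide.
verdict: equivalent


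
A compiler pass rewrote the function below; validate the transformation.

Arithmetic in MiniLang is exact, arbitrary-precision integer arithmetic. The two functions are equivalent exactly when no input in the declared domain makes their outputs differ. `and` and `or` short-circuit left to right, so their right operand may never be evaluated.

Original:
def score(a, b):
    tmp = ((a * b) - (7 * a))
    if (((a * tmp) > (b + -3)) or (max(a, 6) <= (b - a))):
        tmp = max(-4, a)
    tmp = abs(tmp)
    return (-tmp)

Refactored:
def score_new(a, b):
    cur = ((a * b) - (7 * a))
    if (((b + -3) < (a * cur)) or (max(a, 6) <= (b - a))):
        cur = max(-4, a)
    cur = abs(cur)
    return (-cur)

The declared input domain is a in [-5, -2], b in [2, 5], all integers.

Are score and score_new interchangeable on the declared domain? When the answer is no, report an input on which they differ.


This is a faithful refactor — comparison usage differs; and local variable names differ, but the computed results match everywhere.
As a probe, take a=-3, b=2: score runs tmp := 15 | (((a * tmp) > (b + -3)) or (max(a, 6) <= (b - a))): false | tmp := 15 | result -15; score_new runs cur := 15 | (((b + -3) < (a * cur)) or (max(a, 6) <= (b - a))): false | cur := 15 | result -15; both end at -15.
Checked all 16 inputs in the declared domain: the outputs agree on every one.
verdict: equivalent


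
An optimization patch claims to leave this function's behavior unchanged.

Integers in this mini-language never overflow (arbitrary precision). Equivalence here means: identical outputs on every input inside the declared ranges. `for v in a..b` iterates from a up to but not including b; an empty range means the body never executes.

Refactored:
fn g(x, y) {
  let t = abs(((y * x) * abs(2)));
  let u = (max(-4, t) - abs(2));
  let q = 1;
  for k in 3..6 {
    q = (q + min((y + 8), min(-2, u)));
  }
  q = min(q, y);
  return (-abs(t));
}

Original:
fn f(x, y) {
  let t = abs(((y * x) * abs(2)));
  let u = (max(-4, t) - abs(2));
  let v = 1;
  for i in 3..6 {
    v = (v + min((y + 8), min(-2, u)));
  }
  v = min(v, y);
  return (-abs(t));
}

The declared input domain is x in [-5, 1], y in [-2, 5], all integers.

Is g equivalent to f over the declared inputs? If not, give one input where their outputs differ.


Side by side, the visible changes include: local variable names differ.
One worked example (x=0, y=0) — f: t = 0; u = -2; v = 1; [i=3]; v = -1; [i=4]; v = -3; [i=5]; v = -5; v = -5; return 0; g: t = 0; u = -2; q = 1; [k=3]; q = -1; [k=4]; q = -3; [k=5]; q = -5; q = -5; return 0; agreement on 0.
Checked all 56 inputs in the declared domain: the outputs agree on every one.
verdict: equivalent


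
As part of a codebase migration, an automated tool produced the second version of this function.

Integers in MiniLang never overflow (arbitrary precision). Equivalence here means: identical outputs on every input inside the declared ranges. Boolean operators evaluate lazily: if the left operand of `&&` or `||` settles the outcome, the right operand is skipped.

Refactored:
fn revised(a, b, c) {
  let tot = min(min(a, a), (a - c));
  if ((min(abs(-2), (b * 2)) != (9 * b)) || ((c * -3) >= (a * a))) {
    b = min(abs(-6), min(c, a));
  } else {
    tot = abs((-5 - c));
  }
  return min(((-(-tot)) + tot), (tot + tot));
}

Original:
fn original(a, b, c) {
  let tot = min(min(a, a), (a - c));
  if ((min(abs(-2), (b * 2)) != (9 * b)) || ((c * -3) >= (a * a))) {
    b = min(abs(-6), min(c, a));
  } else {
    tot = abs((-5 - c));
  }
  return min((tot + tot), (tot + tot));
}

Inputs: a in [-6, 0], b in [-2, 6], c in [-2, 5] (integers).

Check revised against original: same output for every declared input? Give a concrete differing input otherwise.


Reading the diff, among the changes: same computation, different form.
As a probe, take a=-2, b=-2, c=1: original runs tot=-3, then ((min(abs(-2), (b * 2)) != (9 * b)) || ((c * -3) >= (a * a))) is true, then b=-2, then returns -6; revised runs tot=-3, then ((min(abs(-2), (b * 2)) != (9 * b)) || ((c * -3) >= (a * a))) is true, then b=-2, then returns -6; both end at -6.
Across all 504 domain points the two functions coincide.
verdict: equivalent


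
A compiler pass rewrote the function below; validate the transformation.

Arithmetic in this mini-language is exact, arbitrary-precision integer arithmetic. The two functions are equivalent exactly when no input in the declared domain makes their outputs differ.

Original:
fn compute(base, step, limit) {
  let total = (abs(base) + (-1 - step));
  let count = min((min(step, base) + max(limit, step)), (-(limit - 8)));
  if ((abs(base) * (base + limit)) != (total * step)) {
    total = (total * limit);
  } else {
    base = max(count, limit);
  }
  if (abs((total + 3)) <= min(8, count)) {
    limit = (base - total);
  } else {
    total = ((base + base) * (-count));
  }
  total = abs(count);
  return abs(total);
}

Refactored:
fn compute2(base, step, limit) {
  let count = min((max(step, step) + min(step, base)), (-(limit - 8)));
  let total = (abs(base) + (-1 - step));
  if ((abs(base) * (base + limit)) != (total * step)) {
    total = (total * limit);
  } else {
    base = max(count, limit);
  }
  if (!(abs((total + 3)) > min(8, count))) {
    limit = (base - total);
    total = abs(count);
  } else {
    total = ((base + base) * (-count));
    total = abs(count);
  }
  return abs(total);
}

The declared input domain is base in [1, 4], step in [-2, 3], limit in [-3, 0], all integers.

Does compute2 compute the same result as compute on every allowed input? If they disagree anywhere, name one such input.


Take base=1, step=-2, limit=-1.
compute: total := 2 | count := -3 | ((abs(base) * (base + limit)) != (total * step)): true | total := -2 | (abs((total + 3)) <= min(8, count)): false | total := 6 | total := 3 | result 3
compute2: count := -4 | total := 2 | ((abs(base) * (base + limit)) != (total * step)): true | total := -2 | (!(abs((total + 3)) > min(8, count))): false | total := 8 | total := 4 | result 4
3 and 4 differ, so these are not the same function on this domain.
verdict: not equivalent; witness: base=1, step=-2, limit=-1


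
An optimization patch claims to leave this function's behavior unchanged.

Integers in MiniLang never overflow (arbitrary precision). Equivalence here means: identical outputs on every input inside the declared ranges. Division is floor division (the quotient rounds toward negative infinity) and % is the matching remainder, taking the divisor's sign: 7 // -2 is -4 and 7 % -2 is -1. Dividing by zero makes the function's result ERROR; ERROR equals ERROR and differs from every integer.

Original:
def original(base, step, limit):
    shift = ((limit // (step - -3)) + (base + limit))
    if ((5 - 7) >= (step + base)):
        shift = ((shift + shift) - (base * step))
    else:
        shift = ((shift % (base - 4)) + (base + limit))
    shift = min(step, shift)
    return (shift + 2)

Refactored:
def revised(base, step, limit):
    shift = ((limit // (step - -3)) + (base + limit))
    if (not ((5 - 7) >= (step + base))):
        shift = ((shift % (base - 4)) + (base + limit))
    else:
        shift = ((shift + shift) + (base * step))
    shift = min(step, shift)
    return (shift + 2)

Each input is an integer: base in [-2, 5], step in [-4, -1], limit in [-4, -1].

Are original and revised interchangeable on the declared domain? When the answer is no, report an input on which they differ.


The rewrite breaks on base=-2, step=-4, limit=-4, where the results are -10 and -2.
original: shift=-2, then ((5 - 7) >= (step + base)) is true, then shift=-12, then shift=-12, then returns -10
revised: shift=-2, then (not ((5 - 7) >= (step + base))) is false, then shift=4, then shift=-4, then returns -2
verdict: not equivalent; witness: base=-2, step=-4, limit=-4


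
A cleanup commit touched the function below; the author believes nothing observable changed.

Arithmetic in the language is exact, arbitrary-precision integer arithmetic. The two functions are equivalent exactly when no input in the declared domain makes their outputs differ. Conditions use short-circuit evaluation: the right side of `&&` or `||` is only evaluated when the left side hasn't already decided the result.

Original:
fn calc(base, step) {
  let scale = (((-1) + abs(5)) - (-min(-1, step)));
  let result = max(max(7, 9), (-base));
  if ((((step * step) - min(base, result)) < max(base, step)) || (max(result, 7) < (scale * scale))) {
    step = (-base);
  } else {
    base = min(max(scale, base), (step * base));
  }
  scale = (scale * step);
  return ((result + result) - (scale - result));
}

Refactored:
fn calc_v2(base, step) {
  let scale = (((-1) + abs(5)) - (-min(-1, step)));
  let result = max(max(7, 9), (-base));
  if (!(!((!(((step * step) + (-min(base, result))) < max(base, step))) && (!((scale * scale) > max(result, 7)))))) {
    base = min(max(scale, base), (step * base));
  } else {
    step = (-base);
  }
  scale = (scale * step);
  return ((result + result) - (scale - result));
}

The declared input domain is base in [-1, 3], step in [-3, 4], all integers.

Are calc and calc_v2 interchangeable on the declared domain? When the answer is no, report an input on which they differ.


This is a faithful refactor — boolean connective usage differs, and comparison usage differs, and arithmetic usage differs, but the computed results match everywhere.
Tracing base=-1, step=-2: calc: scale = 2; result = 9; ((((step * step) - min(base, result)) < max(base, step)) || (max(result, 7) < (scale * scale))) -> false; base = 2; scale = -4; return 31 | calc_v2: scale = 2; result = 9; (!(!((!(((step * step) + (-min(base, result))) < max(base, step))) && (!((scale * scale) > max(result, 7)))))) -> true; base = 2; scale = -4; return 31 — matching result 31.
Across all 40 domain points the two functions coincide.
verdict: equivalent


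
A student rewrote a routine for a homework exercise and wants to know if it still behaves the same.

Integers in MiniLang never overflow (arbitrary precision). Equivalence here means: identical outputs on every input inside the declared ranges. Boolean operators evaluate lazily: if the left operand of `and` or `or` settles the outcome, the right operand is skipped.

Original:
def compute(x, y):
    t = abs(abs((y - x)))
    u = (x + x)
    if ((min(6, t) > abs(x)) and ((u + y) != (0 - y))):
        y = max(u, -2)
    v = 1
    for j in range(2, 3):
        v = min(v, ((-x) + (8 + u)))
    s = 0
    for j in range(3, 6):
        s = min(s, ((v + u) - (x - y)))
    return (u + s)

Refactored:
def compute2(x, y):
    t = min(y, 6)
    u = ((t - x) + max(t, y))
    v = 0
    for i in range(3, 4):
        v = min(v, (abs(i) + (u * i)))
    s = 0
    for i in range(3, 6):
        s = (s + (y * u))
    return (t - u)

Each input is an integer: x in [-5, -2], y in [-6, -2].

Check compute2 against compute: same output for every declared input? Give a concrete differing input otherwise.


On input x=-5, y=-6, compute returns -20 while compute2 returns 1.
verdict: not equivalent; witness: x=-5, y=-6


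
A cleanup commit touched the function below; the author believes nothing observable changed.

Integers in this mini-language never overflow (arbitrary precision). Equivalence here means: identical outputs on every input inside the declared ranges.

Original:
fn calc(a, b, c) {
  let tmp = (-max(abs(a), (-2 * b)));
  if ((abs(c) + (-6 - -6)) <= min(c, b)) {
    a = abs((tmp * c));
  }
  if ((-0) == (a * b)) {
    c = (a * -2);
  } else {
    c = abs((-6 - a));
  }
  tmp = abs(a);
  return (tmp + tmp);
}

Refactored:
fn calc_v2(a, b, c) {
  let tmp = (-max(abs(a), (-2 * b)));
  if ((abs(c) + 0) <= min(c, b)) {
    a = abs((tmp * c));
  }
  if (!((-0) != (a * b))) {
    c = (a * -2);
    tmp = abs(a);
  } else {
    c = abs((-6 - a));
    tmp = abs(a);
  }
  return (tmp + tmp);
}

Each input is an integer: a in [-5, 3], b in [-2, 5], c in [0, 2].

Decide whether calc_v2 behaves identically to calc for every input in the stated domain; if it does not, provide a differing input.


Behavior is preserved: although statement counts differ, plus boolean connective usage differs, plus comparison usage differs, plus min/max/abs usage differs, plus constant usage differs, plus arithmetic usage differs, the outputs never diverge.
Spot check at a=-5, b=2, c=1 — calc: tmp becomes -5; next ((abs(c) + (-6 - -6)) <= min(c, b)) evaluates to true; next a becomes 5; next ((-0) == (a * b)) evaluates to false; next c becomes 11; next tmp becomes 5; next final value 10. calc_v2: tmp becomes -5; next ((abs(c) + 0) <= min(c, b)) evaluates to true; next a becomes 5; next (!((-0) != (a * b))) evaluates to false; next c becomes 11; next tmp becomes 5; next final value 10. Both give 10.
Every one of the 216 inputs gives matching results.
verdict: equivalent


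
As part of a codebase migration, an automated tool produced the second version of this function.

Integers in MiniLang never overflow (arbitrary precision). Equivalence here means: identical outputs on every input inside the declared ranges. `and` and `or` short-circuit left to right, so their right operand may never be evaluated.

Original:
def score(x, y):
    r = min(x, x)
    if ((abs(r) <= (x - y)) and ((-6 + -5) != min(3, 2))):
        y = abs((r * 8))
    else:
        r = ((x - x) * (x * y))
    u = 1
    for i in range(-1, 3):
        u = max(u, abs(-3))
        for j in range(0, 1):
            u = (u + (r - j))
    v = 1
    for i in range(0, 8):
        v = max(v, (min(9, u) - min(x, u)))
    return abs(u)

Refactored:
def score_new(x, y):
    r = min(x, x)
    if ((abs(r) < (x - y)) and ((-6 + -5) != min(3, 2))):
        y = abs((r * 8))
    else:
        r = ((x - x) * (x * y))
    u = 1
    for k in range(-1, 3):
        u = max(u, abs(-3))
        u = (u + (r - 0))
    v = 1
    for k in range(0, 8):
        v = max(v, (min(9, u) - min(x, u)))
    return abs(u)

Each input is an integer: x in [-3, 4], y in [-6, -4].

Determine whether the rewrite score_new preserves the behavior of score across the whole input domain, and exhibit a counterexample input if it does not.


Input x=-3, y=-6: 0 from score versus 3 from score_new.
verdict: not equivalent; witness: x=-3, y=-6


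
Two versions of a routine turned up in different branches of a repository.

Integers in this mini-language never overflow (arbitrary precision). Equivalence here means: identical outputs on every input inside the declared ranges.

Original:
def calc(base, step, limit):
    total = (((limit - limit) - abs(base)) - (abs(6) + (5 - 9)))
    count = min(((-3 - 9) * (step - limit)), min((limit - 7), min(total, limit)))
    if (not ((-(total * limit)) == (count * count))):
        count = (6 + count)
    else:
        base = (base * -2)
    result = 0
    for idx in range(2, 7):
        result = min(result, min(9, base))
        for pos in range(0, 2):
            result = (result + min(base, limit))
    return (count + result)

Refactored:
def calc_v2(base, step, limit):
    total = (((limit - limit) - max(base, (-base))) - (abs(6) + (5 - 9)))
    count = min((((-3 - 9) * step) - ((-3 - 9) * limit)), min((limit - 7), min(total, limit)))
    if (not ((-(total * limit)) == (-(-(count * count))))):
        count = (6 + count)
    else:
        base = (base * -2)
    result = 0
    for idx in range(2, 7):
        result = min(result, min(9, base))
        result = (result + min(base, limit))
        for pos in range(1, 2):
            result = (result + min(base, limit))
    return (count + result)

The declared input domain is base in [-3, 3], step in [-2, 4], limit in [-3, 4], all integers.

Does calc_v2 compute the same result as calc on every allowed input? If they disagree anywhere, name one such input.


This is a faithful refactor — arithmetic usage differs, loop structure differs, statement counts differ, min/max/abs usage differs, constant usage differs, but the computed results match everywhere.
Spot check at base=1, step=1, limit=-1 — calc: total := -3 | count := -24 | (not ((-(total * limit)) == (count * count))): true | count := -18 | result := 0 | iter idx=2: | result := 0 | iter pos=0: | result := -1 | iter pos=1: | result := -2 | iter idx=3: | result := -2 | iter pos=0: | result := -3 | iter pos=1: | result := -4 | iter idx=4: | result := -4 | iter pos=0: | result := -5 | iter pos=1: | result := -6 | iter idx=5: | result := -6 | iter pos=0: | result := -7 | iter pos=1: | result := -8 | iter idx=6: | result := -8 | iter pos=0: | result := -9 | iter pos=1: | result := -10 | result -28. calc_v2: total := -3 | count := -24 | (not ((-(total * limit)) == (-(-(count * count))))): true | count := -18 | result := 0 | iter idx=2: | result := 0 | result := -1 | iter pos=1: | result := -2 | iter idx=3: | result := -2 | result := -3 | iter pos=1: | result := -4 | iter idx=4: | result := -4 | result := -5 | iter pos=1: | result := -6 | iter idx=5: | result := -6 | result := -7 | iter pos=1: | result := -8 | iter idx=6: | result := -8 | result := -9 | iter pos=1: | result := -10 | result -28. Both give -28.
Sweeping the whole domain (392 inputs) finds no disagreement.
verdict: equivalent


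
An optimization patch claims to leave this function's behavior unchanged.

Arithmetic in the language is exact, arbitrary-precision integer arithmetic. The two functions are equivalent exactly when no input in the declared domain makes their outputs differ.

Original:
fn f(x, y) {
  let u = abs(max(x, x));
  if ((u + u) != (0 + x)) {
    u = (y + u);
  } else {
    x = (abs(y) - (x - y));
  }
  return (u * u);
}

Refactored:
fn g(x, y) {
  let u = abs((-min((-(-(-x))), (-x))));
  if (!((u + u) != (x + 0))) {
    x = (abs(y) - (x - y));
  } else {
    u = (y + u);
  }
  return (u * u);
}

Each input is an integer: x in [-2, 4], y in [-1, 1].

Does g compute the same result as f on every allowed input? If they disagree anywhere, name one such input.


Although boolean connective usage differs; and min/max/abs usage differs, 21/21 inputs agree.
verdict: equivalent


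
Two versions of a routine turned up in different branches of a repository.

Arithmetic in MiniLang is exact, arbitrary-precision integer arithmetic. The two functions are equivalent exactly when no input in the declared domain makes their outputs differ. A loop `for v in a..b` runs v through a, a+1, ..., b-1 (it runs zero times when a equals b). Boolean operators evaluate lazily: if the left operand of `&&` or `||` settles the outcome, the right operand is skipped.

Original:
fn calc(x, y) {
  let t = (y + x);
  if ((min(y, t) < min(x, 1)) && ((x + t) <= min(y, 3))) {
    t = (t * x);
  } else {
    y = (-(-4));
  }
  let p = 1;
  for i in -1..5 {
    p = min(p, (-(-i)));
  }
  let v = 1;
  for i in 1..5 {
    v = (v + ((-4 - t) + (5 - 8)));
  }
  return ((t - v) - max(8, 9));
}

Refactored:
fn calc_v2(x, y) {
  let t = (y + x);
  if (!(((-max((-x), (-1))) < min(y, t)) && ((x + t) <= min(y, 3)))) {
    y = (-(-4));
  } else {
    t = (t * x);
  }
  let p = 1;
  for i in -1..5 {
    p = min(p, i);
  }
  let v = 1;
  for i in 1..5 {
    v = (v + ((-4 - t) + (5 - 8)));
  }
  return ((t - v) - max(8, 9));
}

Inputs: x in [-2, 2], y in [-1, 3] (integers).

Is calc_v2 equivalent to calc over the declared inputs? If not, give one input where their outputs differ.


At x=-2, y=-1: calc gives 48, calc_v2 gives 3.
verdict: not equivalent; witness: x=-2, y=-1


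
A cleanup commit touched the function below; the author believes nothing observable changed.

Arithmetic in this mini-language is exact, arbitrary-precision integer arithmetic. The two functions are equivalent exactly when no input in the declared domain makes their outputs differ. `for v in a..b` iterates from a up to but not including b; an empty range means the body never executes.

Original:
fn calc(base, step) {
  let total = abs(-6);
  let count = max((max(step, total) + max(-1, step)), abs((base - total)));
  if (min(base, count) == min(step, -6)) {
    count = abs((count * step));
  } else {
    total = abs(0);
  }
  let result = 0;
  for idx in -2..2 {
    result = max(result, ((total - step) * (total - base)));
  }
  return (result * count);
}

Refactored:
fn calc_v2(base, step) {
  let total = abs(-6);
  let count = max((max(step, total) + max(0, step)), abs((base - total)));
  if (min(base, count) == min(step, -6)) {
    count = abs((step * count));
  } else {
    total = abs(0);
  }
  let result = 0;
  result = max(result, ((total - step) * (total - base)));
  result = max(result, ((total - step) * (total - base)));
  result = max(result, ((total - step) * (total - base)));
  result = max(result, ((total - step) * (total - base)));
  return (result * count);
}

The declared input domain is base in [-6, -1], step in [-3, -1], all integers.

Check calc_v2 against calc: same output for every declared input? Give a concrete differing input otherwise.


Equivalent. Although `-1` became `0`, no input in the stated domain can expose it.
Every one of the 18 inputs gives matching results.
Spot check at base=-2, step=-2 — calc: total=6, then count=8, then (min(base, count) == min(step, -6)) is false, then total=0, then result=0, then (idx=-2), then result=4, then (idx=-1), then result=4, then (idx=0), then result=4, then (idx=1), then result=4, then returns 32. calc_v2: total=6, then count=8, then (min(base, count) == min(step, -6)) is false, then total=0, then result=0, then result=4, then result=4, then result=4, then result=4, then returns 32. Both give 32.
verdict: equivalent


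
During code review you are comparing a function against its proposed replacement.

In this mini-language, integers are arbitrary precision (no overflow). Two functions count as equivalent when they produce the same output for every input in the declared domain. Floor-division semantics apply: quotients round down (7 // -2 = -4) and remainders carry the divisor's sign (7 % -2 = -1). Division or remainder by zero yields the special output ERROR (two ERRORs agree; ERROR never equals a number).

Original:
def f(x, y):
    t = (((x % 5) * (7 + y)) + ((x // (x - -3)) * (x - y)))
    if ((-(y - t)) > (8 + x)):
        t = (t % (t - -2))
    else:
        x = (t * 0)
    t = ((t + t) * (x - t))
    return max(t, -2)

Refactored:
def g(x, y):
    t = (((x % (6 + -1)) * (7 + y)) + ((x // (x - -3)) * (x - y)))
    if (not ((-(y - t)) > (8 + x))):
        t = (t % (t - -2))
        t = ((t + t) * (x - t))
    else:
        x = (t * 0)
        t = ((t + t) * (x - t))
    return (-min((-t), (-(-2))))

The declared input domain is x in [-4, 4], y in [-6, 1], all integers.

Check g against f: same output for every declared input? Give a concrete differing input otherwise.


Take x=-4, y=-2.
f: t=-3, then ((-(y - t)) > (8 + x)) is false, then x=0, then t=-18, then returns -2
g: t=-3, then (not ((-(y - t)) > (8 + x))) is true, then t=0, then t=0, then returns 0
-2 against 0: the behavior changed.
verdict: not equivalent; witness: x=-4, y=-2


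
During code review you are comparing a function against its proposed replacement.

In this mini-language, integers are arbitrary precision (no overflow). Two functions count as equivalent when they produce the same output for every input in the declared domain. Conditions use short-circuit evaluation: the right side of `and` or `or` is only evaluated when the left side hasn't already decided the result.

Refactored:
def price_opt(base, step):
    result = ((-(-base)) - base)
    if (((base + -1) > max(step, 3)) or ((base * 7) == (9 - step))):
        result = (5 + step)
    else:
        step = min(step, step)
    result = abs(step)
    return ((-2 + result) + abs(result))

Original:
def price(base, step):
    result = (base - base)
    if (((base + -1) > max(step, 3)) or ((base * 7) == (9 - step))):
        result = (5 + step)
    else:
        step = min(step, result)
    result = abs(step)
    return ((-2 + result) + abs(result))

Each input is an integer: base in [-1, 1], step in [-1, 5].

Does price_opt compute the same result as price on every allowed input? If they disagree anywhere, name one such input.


base=-1, step=1 yields -2 from price but 0 from price_opt.
verdict: not equivalent; witness: base=-1, step=1


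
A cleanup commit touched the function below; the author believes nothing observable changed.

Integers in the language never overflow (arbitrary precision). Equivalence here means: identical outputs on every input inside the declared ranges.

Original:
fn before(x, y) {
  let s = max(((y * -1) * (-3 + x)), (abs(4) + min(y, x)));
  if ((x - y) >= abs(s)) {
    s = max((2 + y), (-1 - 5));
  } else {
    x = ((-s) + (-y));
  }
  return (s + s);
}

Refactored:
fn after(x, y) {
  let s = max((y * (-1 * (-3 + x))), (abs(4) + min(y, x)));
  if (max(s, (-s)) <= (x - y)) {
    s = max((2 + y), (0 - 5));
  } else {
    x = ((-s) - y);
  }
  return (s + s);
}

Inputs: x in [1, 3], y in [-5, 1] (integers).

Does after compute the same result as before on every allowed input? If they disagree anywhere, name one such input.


The suspicious edit (`-1` became `0`) never changes the result for any input inside the declared domain.
One worked example (x=1, y=1) — before: s = 5; ((x - y) >= abs(s)) -> false; x = -6; return 10; after: s = 5; (max(s, (-s)) <= (x - y)) -> false; x = -6; return 10; agreement on 10.
An exhaustive pass over the 21 declared inputs shows identical outputs.
verdict: equivalent


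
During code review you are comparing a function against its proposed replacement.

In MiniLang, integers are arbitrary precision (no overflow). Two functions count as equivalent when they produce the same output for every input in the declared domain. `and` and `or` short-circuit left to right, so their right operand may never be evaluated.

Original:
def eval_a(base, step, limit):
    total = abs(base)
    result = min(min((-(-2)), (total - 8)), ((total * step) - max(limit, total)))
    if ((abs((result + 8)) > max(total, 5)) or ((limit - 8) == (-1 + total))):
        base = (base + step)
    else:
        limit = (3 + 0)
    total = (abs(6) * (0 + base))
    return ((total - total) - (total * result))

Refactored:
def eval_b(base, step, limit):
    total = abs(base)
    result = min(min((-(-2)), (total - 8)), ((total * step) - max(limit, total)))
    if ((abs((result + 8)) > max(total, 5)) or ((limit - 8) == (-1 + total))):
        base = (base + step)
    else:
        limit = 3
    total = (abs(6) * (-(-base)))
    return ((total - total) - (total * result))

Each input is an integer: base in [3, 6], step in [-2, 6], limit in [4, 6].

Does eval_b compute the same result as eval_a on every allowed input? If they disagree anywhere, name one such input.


Comparing the listings, the differences include: constant usage differs; and arithmetic usage differs.
Spot check at base=4, step=5, limit=6 — eval_a: total = 4; result = -4; ((abs((result + 8)) > max(total, 5)) or ((limit - 8) == (-1 + total))) -> false; limit = 3; total = 24; return 96. eval_b: total = 4; result = -4; ((abs((result + 8)) > max(total, 5)) or ((limit - 8) == (-1 + total))) -> false; limit = 3; total = 24; return 96. Both give 96.
Across all 108 domain points the two functions coincide.
verdict: equivalent


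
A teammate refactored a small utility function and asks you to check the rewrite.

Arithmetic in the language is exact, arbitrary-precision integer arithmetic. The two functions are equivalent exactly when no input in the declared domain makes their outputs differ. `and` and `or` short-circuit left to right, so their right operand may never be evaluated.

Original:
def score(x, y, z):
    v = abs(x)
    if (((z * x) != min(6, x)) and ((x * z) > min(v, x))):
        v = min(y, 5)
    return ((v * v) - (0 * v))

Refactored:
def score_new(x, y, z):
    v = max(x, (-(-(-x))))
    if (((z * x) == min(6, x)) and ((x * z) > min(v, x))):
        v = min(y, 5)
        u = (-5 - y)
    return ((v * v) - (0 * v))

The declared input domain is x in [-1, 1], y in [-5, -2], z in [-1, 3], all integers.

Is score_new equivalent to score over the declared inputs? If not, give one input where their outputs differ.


Evaluate both at x=-1, y=-5, z=-1.
score: v = 1; (((z * x) != min(6, x)) and ((x * z) > min(v, x))) -> true; v = -5; return 25
score_new: v = 1; (((z * x) == min(6, x)) and ((x * z) > min(v, x))) -> false; return 1
25 vs 1 — the two versions disagree here.
verdict: not equivalent; witness: x=-1, y=-5, z=-1


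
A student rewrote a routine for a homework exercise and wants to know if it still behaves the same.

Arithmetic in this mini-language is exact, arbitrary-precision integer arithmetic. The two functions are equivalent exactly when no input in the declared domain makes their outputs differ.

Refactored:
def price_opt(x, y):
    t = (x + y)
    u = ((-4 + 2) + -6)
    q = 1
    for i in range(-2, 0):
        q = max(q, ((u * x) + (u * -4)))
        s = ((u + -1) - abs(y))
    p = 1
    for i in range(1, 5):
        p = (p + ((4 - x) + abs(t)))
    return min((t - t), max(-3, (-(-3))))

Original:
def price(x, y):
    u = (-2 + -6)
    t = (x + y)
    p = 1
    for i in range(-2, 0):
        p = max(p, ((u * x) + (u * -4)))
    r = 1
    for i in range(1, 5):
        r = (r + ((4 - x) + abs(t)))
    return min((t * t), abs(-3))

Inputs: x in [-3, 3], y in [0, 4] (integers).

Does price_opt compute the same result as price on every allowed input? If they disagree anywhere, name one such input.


Not equivalent: x=-3, y=0 separates them (3 vs 0).
price: u = -8; t = -3; p = 1; [i=-2]; p = 56; [i=-1]; p = 56; r = 1; [i=1]; r = 11; [i=2]; r = 21; [i=3]; r = 31; [i=4]; r = 41; return 3
price_opt: t = -3; u = -8; q = 1; [i=-2]; q = 56; s = -9; [i=-1]; q = 56; s = -9; p = 1; [i=1]; p = 11; [i=2]; p = 21; [i=3]; p = 31; [i=4]; p = 41; return 0
verdict: not equivalent; witness: x=-3, y=0


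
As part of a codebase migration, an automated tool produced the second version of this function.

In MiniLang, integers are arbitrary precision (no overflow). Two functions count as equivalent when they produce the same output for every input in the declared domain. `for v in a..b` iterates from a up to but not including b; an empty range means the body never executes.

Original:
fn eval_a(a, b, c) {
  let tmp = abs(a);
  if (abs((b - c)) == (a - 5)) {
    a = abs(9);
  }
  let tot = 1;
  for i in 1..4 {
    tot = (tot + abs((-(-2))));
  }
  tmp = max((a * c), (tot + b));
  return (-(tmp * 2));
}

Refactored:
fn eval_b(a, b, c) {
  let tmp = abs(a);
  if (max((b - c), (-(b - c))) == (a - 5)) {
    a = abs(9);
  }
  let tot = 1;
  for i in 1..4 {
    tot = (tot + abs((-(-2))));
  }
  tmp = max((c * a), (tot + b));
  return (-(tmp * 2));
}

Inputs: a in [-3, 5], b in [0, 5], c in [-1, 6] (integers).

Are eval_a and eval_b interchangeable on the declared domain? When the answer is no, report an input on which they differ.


Differences: arithmetic usage differs; also min/max/abs usage differs — yet all 432 inputs agree.
verdict: equivalent


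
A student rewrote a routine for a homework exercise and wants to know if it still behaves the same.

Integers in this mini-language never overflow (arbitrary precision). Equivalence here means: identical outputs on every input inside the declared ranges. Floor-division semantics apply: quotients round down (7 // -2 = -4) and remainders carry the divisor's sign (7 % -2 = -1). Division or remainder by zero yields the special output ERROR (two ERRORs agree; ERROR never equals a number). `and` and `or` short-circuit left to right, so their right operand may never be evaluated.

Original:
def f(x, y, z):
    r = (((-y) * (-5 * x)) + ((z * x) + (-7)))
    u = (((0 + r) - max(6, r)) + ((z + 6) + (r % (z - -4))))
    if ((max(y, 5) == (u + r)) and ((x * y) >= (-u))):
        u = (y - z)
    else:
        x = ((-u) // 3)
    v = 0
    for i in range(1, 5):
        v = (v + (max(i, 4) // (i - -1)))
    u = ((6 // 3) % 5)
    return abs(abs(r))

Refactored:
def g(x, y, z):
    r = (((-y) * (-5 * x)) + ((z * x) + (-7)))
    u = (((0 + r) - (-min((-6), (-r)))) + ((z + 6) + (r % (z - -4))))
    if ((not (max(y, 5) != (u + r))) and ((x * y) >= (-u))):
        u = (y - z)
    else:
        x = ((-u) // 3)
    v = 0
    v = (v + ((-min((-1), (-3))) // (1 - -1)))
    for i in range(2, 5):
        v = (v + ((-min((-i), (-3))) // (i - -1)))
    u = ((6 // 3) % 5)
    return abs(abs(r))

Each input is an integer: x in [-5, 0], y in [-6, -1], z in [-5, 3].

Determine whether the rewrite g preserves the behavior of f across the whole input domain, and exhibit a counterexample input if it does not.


Equivalent. Although `4` became `3`, no input in the stated domain can expose it.
Across all 324 domain points the two functions coincide.
One worked example (x=-4, y=-3, z=-1) — f: r=57, then u=5, then ((max(y, 5) == (u + r)) and ((x * y) >= (-u))) is false, then x=-2, then v=0, then (i=1), then v=2, then (i=2), then v=3, then (i=3), then v=4, then (i=4), then v=4, then u=2, then returns 57; g: r=57, then u=5, then ((not (max(y, 5) != (u + r))) and ((x * y) >= (-u))) is false, then x=-2, then v=0, then v=1, then (i=2), then v=2, then (i=3), then v=2, then (i=4), then v=2, then u=2, then returns 57; agreement on 57.
verdict: equivalent
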